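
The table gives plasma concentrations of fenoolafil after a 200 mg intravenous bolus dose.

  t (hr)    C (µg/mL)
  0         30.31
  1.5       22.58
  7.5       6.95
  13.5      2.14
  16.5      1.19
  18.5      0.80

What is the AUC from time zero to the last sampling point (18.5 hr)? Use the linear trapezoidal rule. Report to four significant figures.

AUC = 162.5 µg/mL·hr

Trapezoidal AUC_0→18.5:
  [0→1.5]: (30.31+22.58)/2 × 1.5 = 39.6675
  [1.5→7.5]: (22.58+6.95)/2 × 6 = 88.59
  [7.5→13.5]: (6.95+2.14)/2 × 6 = 27.27
  [13.5→16.5]: (2.14+1.19)/2 × 3 = 4.995
  [16.5→18.5]: (1.19+0.80)/2 × 2 = 1.99
  Sum = 162.5125 µg/mL·hr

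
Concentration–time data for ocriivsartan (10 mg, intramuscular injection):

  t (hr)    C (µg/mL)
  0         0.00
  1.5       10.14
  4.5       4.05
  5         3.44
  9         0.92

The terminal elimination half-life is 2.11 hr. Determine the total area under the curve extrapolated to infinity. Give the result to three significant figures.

AUC = 42.3 µg/mL·hr

Trapezoidal AUC_0→9:
  [0→1.5]: (0.00+10.14)/2 × 1.5 = 7.605
  [1.5→4.5]: (10.14+4.05)/2 × 3 = 21.285
  [4.5→5]: (4.05+3.44)/2 × 0.5 = 1.8725
  [5→9]: (3.44+0.92)/2 × 4 = 8.72
  Sum = 39.4825 µg/mL·hr
k_e = ln2 / t½ = 0.693147 / 2.11 = 0.3285 hr^-1
Extrapolated tail: C_last / k_e = 0.92 / 0.3285 = 2.801
AUC_0→∞ = 39.4825 + 2.801 = 42.2835 µg/mL·hr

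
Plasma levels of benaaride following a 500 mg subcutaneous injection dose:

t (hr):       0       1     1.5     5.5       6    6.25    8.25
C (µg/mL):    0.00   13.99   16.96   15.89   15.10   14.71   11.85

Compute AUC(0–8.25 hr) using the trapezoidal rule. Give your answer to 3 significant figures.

Trapezoidal AUC_0→8.25:
  [0→1]: (0.00+13.99)/2 × 1 = 6.995
  [1→1.5]: (13.99+16.96)/2 × 0.5 = 7.7375
  [1.5→5.5]: (16.96+15.89)/2 × 4 = 65.7
  [5.5→6]: (15.89+15.10)/2 × 0.5 = 7.7475
  [6→6.25]: (15.10+14.71)/2 × 0.25 = 3.72625
  [6.25→8.25]: (14.71+11.85)/2 × 2 = 26.56
  Sum = 118.46625 µg/mL·hr

AUC = 118 µg/mL·hr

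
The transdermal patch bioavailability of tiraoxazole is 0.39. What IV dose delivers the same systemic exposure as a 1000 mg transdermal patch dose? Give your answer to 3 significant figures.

D_iv = 390 mg

Systemic exposure from an extravascular dose = F × D_ev, so the equivalent IV dose is F × D_ev.
D_iv = F × D_ev = 0.39 × 1000 = 390 mg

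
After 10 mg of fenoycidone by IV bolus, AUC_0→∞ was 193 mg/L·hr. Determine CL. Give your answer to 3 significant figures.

CL = 0.0518 L/hr

CL = Dose_iv / AUC_0→∞
   = 10 / 193 = 0.0518135 L/hr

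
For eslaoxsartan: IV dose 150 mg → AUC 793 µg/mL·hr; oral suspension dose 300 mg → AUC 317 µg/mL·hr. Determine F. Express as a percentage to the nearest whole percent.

F = (AUC_ev / D_ev) / (AUC_iv / D_iv)
  = (317/300) / (793/150)
  = 1.05667 / 5.28667 = 0.1999
  = 19.99%

F = 20%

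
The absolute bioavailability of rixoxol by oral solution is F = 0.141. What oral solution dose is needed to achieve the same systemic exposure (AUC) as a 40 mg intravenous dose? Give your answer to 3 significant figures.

For equal systemic exposure: F × D_ev = D_iv
D_ev = D_iv / F = 40 / 0.141 = 283.688 mg

D_oral = 284 mg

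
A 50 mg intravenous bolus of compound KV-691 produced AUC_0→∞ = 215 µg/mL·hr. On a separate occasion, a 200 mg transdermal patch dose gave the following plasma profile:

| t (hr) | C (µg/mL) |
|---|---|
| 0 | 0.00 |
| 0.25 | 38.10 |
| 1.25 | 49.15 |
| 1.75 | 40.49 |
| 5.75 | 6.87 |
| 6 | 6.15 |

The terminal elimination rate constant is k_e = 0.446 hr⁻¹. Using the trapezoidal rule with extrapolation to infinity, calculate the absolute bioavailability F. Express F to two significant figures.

Trapezoidal AUC_0→6 (transdermal patch):
  [0→0.25]: (0.00+38.10)/2 × 0.25 = 4.7625
  [0.25→1.25]: (38.10+49.15)/2 × 1 = 43.625
  [1.25→1.75]: (49.15+40.49)/2 × 0.5 = 22.41
  [1.75→5.75]: (40.49+6.87)/2 × 4 = 94.72
  [5.75→6]: (6.87+6.15)/2 × 0.25 = 1.6275
  Sum = 167.145 µg/mL·hr
Tail: C_last/k_e = 6.15/0.446 = 13.789
AUC_0→∞ (transdermal patch) = 167.145 + 13.789 = 180.934 µg/mL·hr
F = (AUC_ev/D_ev)/(AUC_iv/D_iv) = (180.934/200)/(215/50) = 0.90467/4.3 = 0.2104

F = 0.21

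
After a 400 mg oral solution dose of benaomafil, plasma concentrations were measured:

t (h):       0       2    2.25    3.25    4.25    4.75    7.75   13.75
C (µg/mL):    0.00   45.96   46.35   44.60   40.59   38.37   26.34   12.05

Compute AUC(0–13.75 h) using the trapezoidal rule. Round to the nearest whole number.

Trapezoidal AUC_0→13.75:
  [0→2]: (0.00+45.96)/2 × 2 = 45.96
  [2→2.25]: (45.96+46.35)/2 × 0.25 = 11.53875
  [2.25→3.25]: (46.35+44.60)/2 × 1 = 45.475
  [3.25→4.25]: (44.60+40.59)/2 × 1 = 42.595
  [4.25→4.75]: (40.59+38.37)/2 × 0.5 = 19.74
  [4.75→7.75]: (38.37+26.34)/2 × 3 = 97.065
  [7.75→13.75]: (26.34+12.05)/2 × 6 = 115.17
  Sum = 377.54375 µg/mL·h

AUC = 378 µg/mL·h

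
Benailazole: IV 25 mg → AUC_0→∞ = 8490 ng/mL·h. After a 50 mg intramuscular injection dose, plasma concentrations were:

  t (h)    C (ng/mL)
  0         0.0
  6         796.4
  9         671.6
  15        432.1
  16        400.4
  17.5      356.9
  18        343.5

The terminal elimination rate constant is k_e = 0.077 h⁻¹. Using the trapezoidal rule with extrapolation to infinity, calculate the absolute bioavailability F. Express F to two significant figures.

F = 0.80

Trapezoidal AUC_0→18 (intramuscular injection):
  [0→6]: (0.0+796.4)/2 × 6 = 2389.2
  [6→9]: (796.4+671.6)/2 × 3 = 2202.0
  [9→15]: (671.6+432.1)/2 × 6 = 3311.1
  [15→16]: (432.1+400.4)/2 × 1 = 416.25
  [16→17.5]: (400.4+356.9)/2 × 1.5 = 567.975
  [17.5→18]: (356.9+343.5)/2 × 0.5 = 175.1
  Sum = 9061.625 ng/mL·h
Tail: C_last/k_e = 343.5/0.077 = 4461.039
AUC_0→∞ (intramuscular injection) = 9061.625 + 4461.039 = 13522.664 ng/mL·h
F = (AUC_ev/D_ev)/(AUC_iv/D_iv) = (13522.664/50)/(8490/25) = 270.45328/339.6 = 0.7964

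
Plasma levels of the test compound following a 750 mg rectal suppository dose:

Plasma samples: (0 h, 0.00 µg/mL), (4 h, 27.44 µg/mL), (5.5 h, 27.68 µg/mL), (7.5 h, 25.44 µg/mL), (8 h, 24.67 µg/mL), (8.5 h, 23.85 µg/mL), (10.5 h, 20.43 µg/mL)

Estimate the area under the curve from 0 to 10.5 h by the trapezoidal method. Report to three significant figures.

Trapezoidal AUC_0→10.5:
  [0→4]: (0.00+27.44)/2 × 4 = 54.88
  [4→5.5]: (27.44+27.68)/2 × 1.5 = 41.34
  [5.5→7.5]: (27.68+25.44)/2 × 2 = 53.12
  [7.5→8]: (25.44+24.67)/2 × 0.5 = 12.5275
  [8→8.5]: (24.67+23.85)/2 × 0.5 = 12.13
  [8.5→10.5]: (23.85+20.43)/2 × 2 = 44.28
  Sum = 218.2775 µg/mL·h

AUC = 218 µg/mL·h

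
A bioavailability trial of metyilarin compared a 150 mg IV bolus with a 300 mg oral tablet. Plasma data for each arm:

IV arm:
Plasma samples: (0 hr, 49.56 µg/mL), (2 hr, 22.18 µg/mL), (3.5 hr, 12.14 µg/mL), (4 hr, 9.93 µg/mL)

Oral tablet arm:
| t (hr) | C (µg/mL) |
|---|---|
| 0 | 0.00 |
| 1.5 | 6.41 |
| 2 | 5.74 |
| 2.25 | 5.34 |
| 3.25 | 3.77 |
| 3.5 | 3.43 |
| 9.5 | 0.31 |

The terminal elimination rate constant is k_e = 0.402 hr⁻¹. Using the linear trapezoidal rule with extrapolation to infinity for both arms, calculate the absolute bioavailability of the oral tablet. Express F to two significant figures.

Trapezoidal AUC_0→4 (IV):
  [0→2]: (49.56+22.18)/2 × 2 = 71.74
  [2→3.5]: (22.18+12.14)/2 × 1.5 = 25.74
  [3.5→4]: (12.14+9.93)/2 × 0.5 = 5.5175
  Sum = 102.9975 µg/mL·hr
IV tail: 9.93/0.402 = 24.701; AUC_iv,0→∞ = 102.9975 + 24.701 = 127.6985 µg/mL·hr
Trapezoidal AUC_0→9.5 (oral tablet):
  [0→1.5]: (0.00+6.41)/2 × 1.5 = 4.8075
  [1.5→2]: (6.41+5.74)/2 × 0.5 = 3.0375
  [2→2.25]: (5.74+5.34)/2 × 0.25 = 1.385
  [2.25→3.25]: (5.34+3.77)/2 × 1 = 4.555
  [3.25→3.5]: (3.77+3.43)/2 × 0.25 = 0.9
  [3.5→9.5]: (3.43+0.31)/2 × 6 = 11.22
  Sum = 25.905 µg/mL·hr
oral tablet tail: 0.31/0.402 = 0.771; AUC_ev,0→∞ = 25.905 + 0.771 = 26.676 µg/mL·hr
F = (AUC_ev/D_ev)/(AUC_iv/D_iv) = (26.676/300)/(127.6985/150) = 0.08892/0.851323 = 0.1044

F = 0.10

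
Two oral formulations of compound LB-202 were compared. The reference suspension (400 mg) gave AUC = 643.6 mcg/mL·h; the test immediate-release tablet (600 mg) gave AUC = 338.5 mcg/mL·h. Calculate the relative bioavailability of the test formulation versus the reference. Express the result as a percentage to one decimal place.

F_rel = (AUC_test/D_test) / (AUC_ref/D_ref)
      = (338.5/600) / (643.6/400)
      = 0.564167 / 1.609 = 0.3506 = 35.06%

F_rel = 35.1%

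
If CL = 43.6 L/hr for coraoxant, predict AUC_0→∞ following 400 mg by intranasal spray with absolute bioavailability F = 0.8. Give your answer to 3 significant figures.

AUC = 7.34 mg/L·hr

AUC_0→∞ = F × Dose / CL
        = 0.8 × 400 / 43.6 = 7.33945 mg/L·hr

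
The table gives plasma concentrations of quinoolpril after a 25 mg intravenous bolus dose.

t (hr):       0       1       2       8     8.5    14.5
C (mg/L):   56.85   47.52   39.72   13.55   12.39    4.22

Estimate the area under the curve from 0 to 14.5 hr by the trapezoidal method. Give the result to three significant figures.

AUC = 312 mg/L·hr

Trapezoidal AUC_0→14.5:
  [0→1]: (56.85+47.52)/2 × 1 = 52.185
  [1→2]: (47.52+39.72)/2 × 1 = 43.62
  [2→8]: (39.72+13.55)/2 × 6 = 159.81
  [8→8.5]: (13.55+12.39)/2 × 0.5 = 6.485
  [8.5→14.5]: (12.39+4.22)/2 × 6 = 49.83
  Sum = 311.93 mg/L·hr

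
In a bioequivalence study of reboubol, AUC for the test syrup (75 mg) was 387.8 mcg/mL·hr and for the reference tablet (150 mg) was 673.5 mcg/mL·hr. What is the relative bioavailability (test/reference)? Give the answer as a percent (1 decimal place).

F_rel = 115.2%

F_rel = (AUC_test/D_test) / (AUC_ref/D_ref)
      = (387.8/75) / (673.5/150)
      = 5.17067 / 4.49 = 1.1516 = 115.16%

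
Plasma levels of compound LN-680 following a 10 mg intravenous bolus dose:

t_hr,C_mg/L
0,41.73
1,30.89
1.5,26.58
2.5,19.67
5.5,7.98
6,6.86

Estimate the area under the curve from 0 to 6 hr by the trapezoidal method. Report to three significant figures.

AUC = 119 mg/L·hr

Trapezoidal AUC_0→6:
  [0→1]: (41.73+30.89)/2 × 1 = 36.31
  [1→1.5]: (30.89+26.58)/2 × 0.5 = 14.3675
  [1.5→2.5]: (26.58+19.67)/2 × 1 = 23.125
  [2.5→5.5]: (19.67+7.98)/2 × 3 = 41.475
  [5.5→6]: (7.98+6.86)/2 × 0.5 = 3.71
  Sum = 118.9875 mg/L·hr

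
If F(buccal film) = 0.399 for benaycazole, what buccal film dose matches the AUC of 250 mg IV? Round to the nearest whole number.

D_buccal = 627 mg

For equal systemic exposure: F × D_ev = D_iv
D_ev = D_iv / F = 250 / 0.399 = 626.566 mg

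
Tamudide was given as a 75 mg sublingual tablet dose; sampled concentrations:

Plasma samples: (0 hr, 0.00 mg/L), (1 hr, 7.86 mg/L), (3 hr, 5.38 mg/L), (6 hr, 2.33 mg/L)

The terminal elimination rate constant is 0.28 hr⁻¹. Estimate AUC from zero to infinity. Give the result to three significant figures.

Trapezoidal AUC_0→6:
  [0→1]: (0.00+7.86)/2 × 1 = 3.93
  [1→3]: (7.86+5.38)/2 × 2 = 13.24
  [3→6]: (5.38+2.33)/2 × 3 = 11.565
  Sum = 28.735 mg/L·hr
Extrapolated tail: C_last / k_e = 2.33 / 0.28 = 8.321
AUC_0→∞ = 28.735 + 8.321 = 37.056 mg/L·hr

AUC = 37.1 mg/L·hr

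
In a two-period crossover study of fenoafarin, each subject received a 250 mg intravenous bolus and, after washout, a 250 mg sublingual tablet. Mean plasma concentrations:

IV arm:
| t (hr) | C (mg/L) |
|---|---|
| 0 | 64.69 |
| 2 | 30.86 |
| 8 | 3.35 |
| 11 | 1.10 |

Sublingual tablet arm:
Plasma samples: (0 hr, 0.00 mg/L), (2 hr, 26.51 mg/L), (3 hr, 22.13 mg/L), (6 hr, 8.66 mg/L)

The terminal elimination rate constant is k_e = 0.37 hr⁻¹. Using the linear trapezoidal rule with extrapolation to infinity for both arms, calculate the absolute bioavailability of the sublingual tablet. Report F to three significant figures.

Trapezoidal AUC_0→11 (IV):
  [0→2]: (64.69+30.86)/2 × 2 = 95.55
  [2→8]: (30.86+3.35)/2 × 6 = 102.63
  [8→11]: (3.35+1.10)/2 × 3 = 6.675
  Sum = 204.855 mg/L·hr
IV tail: 1.10/0.37 = 2.973; AUC_iv,0→∞ = 204.855 + 2.973 = 207.828 mg/L·hr
Trapezoidal AUC_0→6 (sublingual tablet):
  [0→2]: (0.00+26.51)/2 × 2 = 26.51
  [2→3]: (26.51+22.13)/2 × 1 = 24.32
  [3→6]: (22.13+8.66)/2 × 3 = 46.185
  Sum = 97.015 mg/L·hr
sublingual tablet tail: 8.66/0.37 = 23.405; AUC_ev,0→∞ = 97.015 + 23.405 = 120.42 mg/L·hr
F = (AUC_ev/D_ev)/(AUC_iv/D_iv) = (120.42/250)/(207.828/250) = 0.48168/0.831312 = 0.5794

F = 0.579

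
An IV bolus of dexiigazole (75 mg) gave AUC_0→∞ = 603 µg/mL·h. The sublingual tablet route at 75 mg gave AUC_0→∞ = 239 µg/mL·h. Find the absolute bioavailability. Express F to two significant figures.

F = (AUC_ev / D_ev) / (AUC_iv / D_iv)
  = (239/75) / (603/75)
  = 3.18667 / 8.04 = 0.3964

F = 0.40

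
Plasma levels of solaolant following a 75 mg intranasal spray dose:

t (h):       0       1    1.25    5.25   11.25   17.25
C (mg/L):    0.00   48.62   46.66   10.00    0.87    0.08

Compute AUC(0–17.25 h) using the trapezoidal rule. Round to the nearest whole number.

AUC = 185 mg/L·h

Trapezoidal AUC_0→17.25:
  [0→1]: (0.00+48.62)/2 × 1 = 24.31
  [1→1.25]: (48.62+46.66)/2 × 0.25 = 11.91
  [1.25→5.25]: (46.66+10.00)/2 × 4 = 113.32
  [5.25→11.25]: (10.00+0.87)/2 × 6 = 32.61
  [11.25→17.25]: (0.87+0.08)/2 × 6 = 2.85
  Sum = 185.0 mg/L·h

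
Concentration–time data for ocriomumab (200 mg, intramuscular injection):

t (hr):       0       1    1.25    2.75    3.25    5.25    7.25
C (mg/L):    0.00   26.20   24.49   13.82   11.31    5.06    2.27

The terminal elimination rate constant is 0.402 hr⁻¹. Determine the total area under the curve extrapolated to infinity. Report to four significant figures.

Trapezoidal AUC_0→7.25:
  [0→1]: (0.00+26.20)/2 × 1 = 13.1
  [1→1.25]: (26.20+24.49)/2 × 0.25 = 6.33625
  [1.25→2.75]: (24.49+13.82)/2 × 1.5 = 28.7325
  [2.75→3.25]: (13.82+11.31)/2 × 0.5 = 6.2825
  [3.25→5.25]: (11.31+5.06)/2 × 2 = 16.37
  [5.25→7.25]: (5.06+2.27)/2 × 2 = 7.33
  Sum = 78.15125 mg/L·hr
Extrapolated tail: C_last / k_e = 2.27 / 0.402 = 5.647
AUC_0→∞ = 78.15125 + 5.647 = 83.79825 mg/L·hr

AUC = 83.80 mg/L·hr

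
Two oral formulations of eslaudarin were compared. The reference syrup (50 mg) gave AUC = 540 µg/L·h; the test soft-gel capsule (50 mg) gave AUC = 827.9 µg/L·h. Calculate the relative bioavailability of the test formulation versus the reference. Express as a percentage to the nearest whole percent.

F_rel = 153%

F_rel = (AUC_test/D_test) / (AUC_ref/D_ref)
      = (827.9/50) / (540/50)
      = 16.558 / 10.8 = 1.5331 = 153.31%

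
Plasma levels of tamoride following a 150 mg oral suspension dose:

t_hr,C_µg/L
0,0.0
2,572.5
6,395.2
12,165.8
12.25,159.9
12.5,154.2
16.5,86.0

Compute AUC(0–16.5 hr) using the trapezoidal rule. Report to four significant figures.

AUC = 4751 µg/L·hr

Trapezoidal AUC_0→16.5:
  [0→2]: (0.0+572.5)/2 × 2 = 572.5
  [2→6]: (572.5+395.2)/2 × 4 = 1935.4
  [6→12]: (395.2+165.8)/2 × 6 = 1683.0
  [12→12.25]: (165.8+159.9)/2 × 0.25 = 40.7125
  [12.25→12.5]: (159.9+154.2)/2 × 0.25 = 39.2625
  [12.5→16.5]: (154.2+86.0)/2 × 4 = 480.4
  Sum = 4751.275 µg/L·hr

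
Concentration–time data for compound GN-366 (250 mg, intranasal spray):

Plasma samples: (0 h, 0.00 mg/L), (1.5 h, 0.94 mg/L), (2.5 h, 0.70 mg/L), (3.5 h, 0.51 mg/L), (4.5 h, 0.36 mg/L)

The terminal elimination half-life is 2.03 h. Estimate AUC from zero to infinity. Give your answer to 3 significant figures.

AUC = 3.62 mg/L·h

Trapezoidal AUC_0→4.5:
  [0→1.5]: (0.00+0.94)/2 × 1.5 = 0.705
  [1.5→2.5]: (0.94+0.70)/2 × 1 = 0.82
  [2.5→3.5]: (0.70+0.51)/2 × 1 = 0.605
  [3.5→4.5]: (0.51+0.36)/2 × 1 = 0.435
  Sum = 2.565 mg/L·h
k_e = ln2 / t½ = 0.693147 / 2.03 = 0.3415 h^-1
Extrapolated tail: C_last / k_e = 0.36 / 0.3415 = 1.054
AUC_0→∞ = 2.565 + 1.054 = 3.619 mg/L·h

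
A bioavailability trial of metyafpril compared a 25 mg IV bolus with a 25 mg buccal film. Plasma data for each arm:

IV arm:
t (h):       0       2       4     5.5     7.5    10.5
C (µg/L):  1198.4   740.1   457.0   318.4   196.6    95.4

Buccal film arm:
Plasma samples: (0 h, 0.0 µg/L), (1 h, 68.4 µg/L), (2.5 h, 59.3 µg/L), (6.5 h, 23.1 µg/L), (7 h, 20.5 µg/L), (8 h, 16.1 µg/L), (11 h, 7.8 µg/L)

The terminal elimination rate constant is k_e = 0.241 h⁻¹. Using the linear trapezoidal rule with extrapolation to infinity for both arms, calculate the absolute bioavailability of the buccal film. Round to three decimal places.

Trapezoidal AUC_0→10.5 (IV):
  [0→2]: (1198.4+740.1)/2 × 2 = 1938.5
  [2→4]: (740.1+457.0)/2 × 2 = 1197.1
  [4→5.5]: (457.0+318.4)/2 × 1.5 = 581.55
  [5.5→7.5]: (318.4+196.6)/2 × 2 = 515.0
  [7.5→10.5]: (196.6+95.4)/2 × 3 = 438.0
  Sum = 4670.15 µg/L·h
IV tail: 95.4/0.241 = 395.851; AUC_iv,0→∞ = 4670.15 + 395.851 = 5066.001 µg/L·h
Trapezoidal AUC_0→11 (buccal film):
  [0→1]: (0.0+68.4)/2 × 1 = 34.2
  [1→2.5]: (68.4+59.3)/2 × 1.5 = 95.775
  [2.5→6.5]: (59.3+23.1)/2 × 4 = 164.8
  [6.5→7]: (23.1+20.5)/2 × 0.5 = 10.9
  [7→8]: (20.5+16.1)/2 × 1 = 18.3
  [8→11]: (16.1+7.8)/2 × 3 = 35.85
  Sum = 359.825 µg/L·h
buccal film tail: 7.8/0.241 = 32.365; AUC_ev,0→∞ = 359.825 + 32.365 = 392.19 µg/L·h
F = (AUC_ev/D_ev)/(AUC_iv/D_iv) = (392.19/25)/(5066.001/25) = 15.6876/202.64004 = 0.0774

F = 0.077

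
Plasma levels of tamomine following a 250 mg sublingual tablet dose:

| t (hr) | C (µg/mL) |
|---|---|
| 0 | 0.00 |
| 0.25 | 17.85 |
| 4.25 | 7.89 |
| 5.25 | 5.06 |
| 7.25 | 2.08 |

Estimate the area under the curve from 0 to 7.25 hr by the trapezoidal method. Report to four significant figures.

AUC = 67.33 µg/mL·hr

Trapezoidal AUC_0→7.25:
  [0→0.25]: (0.00+17.85)/2 × 0.25 = 2.23125
  [0.25→4.25]: (17.85+7.89)/2 × 4 = 51.48
  [4.25→5.25]: (7.89+5.06)/2 × 1 = 6.475
  [5.25→7.25]: (5.06+2.08)/2 × 2 = 7.14
  Sum = 67.32625 µg/mL·hr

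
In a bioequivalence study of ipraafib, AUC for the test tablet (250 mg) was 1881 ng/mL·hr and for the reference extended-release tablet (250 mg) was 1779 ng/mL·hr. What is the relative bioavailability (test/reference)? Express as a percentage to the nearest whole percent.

F_rel = 106%

F_rel = (AUC_test/D_test) / (AUC_ref/D_ref)
      = (1881/250) / (1779/250)
      = 7.524 / 7.116 = 1.0573 = 105.73%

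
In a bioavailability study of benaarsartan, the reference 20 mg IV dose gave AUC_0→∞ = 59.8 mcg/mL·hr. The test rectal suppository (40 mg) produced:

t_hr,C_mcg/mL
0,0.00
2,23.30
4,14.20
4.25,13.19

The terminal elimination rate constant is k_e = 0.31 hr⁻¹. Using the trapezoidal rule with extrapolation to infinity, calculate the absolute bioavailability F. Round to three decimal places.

Trapezoidal AUC_0→4.25 (rectal suppository):
  [0→2]: (0.00+23.30)/2 × 2 = 23.3
  [2→4]: (23.30+14.20)/2 × 2 = 37.5
  [4→4.25]: (14.20+13.19)/2 × 0.25 = 3.42375
  Sum = 64.22375 mcg/mL·hr
Tail: C_last/k_e = 13.19/0.31 = 42.548
AUC_0→∞ (rectal suppository) = 64.22375 + 42.548 = 106.77175 mcg/mL·hr
F = (AUC_ev/D_ev)/(AUC_iv/D_iv) = (106.77175/40)/(59.8/20) = 2.66929/2.99 = 0.8927

F = 0.893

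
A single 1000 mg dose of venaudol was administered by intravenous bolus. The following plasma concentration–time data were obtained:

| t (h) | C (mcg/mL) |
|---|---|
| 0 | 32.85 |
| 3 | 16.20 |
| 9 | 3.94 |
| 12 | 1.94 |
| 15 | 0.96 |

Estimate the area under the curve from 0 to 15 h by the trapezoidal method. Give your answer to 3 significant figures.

Trapezoidal AUC_0→15:
  [0→3]: (32.85+16.20)/2 × 3 = 73.575
  [3→9]: (16.20+3.94)/2 × 6 = 60.42
  [9→12]: (3.94+1.94)/2 × 3 = 8.82
  [12→15]: (1.94+0.96)/2 × 3 = 4.35
  Sum = 147.165 mcg/mL·h

AUC = 147 mcg/mL·h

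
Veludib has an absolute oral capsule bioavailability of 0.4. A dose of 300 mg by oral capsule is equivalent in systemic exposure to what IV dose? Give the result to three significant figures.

D_iv = 120 mg

Systemic exposure from an extravascular dose = F × D_ev, so the equivalent IV dose is F × D_ev.
D_iv = F × D_ev = 0.4 × 300 = 120 mg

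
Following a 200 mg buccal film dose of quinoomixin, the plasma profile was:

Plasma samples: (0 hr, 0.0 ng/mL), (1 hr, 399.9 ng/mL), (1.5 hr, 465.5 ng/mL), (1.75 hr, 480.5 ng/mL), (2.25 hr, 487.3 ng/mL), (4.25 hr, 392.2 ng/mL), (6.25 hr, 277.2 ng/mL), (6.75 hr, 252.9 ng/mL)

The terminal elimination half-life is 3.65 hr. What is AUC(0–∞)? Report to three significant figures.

Trapezoidal AUC_0→6.75:
  [0→1]: (0.0+399.9)/2 × 1 = 199.95
  [1→1.5]: (399.9+465.5)/2 × 0.5 = 216.35
  [1.5→1.75]: (465.5+480.5)/2 × 0.25 = 118.25
  [1.75→2.25]: (480.5+487.3)/2 × 0.5 = 241.95
  [2.25→4.25]: (487.3+392.2)/2 × 2 = 879.5
  [4.25→6.25]: (392.2+277.2)/2 × 2 = 669.4
  [6.25→6.75]: (277.2+252.9)/2 × 0.5 = 132.525
  Sum = 2457.925 ng/mL·hr
k_e = ln2 / t½ = 0.693147 / 3.65 = 0.1899 hr^-1
Extrapolated tail: C_last / k_e = 252.9 / 0.1899 = 1331.754
AUC_0→∞ = 2457.925 + 1331.754 = 3789.679 ng/mL·hr

AUC = 3790 ng/mL·hr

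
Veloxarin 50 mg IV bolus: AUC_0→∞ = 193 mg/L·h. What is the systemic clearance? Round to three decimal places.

CL = 0.259 L/h

CL = Dose_iv / AUC_0→∞
   = 50 / 193 = 0.259067 L/h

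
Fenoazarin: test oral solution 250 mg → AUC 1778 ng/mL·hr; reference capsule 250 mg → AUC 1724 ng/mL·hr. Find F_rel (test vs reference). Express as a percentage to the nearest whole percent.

F_rel = (AUC_test/D_test) / (AUC_ref/D_ref)
      = (1778/250) / (1724/250)
      = 7.112 / 6.896 = 1.0313 = 103.13%

F_rel = 103%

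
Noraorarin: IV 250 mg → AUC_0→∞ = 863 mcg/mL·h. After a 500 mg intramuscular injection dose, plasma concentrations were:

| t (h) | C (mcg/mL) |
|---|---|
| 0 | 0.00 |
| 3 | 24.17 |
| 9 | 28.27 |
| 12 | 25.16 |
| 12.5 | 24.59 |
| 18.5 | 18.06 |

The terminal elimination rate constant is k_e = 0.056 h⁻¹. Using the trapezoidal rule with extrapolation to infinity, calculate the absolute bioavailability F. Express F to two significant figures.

F = 0.43

Trapezoidal AUC_0→18.5 (intramuscular injection):
  [0→3]: (0.00+24.17)/2 × 3 = 36.255
  [3→9]: (24.17+28.27)/2 × 6 = 157.32
  [9→12]: (28.27+25.16)/2 × 3 = 80.145
  [12→12.5]: (25.16+24.59)/2 × 0.5 = 12.4375
  [12.5→18.5]: (24.59+18.06)/2 × 6 = 127.95
  Sum = 414.1075 mcg/mL·h
Tail: C_last/k_e = 18.06/0.056 = 322.500
AUC_0→∞ (intramuscular injection) = 414.1075 + 322.500 = 736.6075 mcg/mL·h
F = (AUC_ev/D_ev)/(AUC_iv/D_iv) = (736.6075/500)/(863/250) = 1.473215/3.452 = 0.4268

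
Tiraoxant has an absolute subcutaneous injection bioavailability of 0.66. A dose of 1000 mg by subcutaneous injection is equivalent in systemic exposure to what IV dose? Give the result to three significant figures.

Systemic exposure from an extravascular dose = F × D_ev, so the equivalent IV dose is F × D_ev.
D_iv = F × D_ev = 0.66 × 1000 = 660 mg

D_iv = 660 mg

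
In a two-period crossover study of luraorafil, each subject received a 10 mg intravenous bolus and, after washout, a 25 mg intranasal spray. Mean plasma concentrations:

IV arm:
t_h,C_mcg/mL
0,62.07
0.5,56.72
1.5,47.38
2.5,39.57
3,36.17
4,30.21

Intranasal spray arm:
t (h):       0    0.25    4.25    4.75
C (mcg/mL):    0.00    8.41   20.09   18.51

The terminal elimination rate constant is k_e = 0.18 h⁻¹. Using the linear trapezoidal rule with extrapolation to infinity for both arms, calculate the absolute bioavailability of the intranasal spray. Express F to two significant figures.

Trapezoidal AUC_0→4 (IV):
  [0→0.5]: (62.07+56.72)/2 × 0.5 = 29.6975
  [0.5→1.5]: (56.72+47.38)/2 × 1 = 52.05
  [1.5→2.5]: (47.38+39.57)/2 × 1 = 43.475
  [2.5→3]: (39.57+36.17)/2 × 0.5 = 18.935
  [3→4]: (36.17+30.21)/2 × 1 = 33.19
  Sum = 177.3475 mcg/mL·h
IV tail: 30.21/0.18 = 167.833; AUC_iv,0→∞ = 177.3475 + 167.833 = 345.1805 mcg/mL·h
Trapezoidal AUC_0→4.75 (intranasal spray):
  [0→0.25]: (0.00+8.41)/2 × 0.25 = 1.05125
  [0.25→4.25]: (8.41+20.09)/2 × 4 = 57.0
  [4.25→4.75]: (20.09+18.51)/2 × 0.5 = 9.65
  Sum = 67.70125 mcg/mL·h
intranasal spray tail: 18.51/0.18 = 102.833; AUC_ev,0→∞ = 67.70125 + 102.833 = 170.53425 mcg/mL·h
F = (AUC_ev/D_ev)/(AUC_iv/D_iv) = (170.53425/25)/(345.1805/10) = 6.82137/34.51805 = 0.1976

F = 0.20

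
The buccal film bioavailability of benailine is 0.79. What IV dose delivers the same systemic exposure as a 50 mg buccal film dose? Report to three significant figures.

Systemic exposure from an extravascular dose = F × D_ev, so the equivalent IV dose is F × D_ev.
D_iv = F × D_ev = 0.79 × 50 = 39.5 mg

D_iv = 39.5 mg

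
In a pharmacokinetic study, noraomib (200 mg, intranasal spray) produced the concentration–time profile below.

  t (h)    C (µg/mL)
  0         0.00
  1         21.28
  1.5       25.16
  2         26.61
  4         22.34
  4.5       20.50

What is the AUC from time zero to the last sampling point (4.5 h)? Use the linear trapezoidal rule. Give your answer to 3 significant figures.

AUC = 94.9 µg/mL·h

Trapezoidal AUC_0→4.5:
  [0→1]: (0.00+21.28)/2 × 1 = 10.64
  [1→1.5]: (21.28+25.16)/2 × 0.5 = 11.61
  [1.5→2]: (25.16+26.61)/2 × 0.5 = 12.9425
  [2→4]: (26.61+22.34)/2 × 2 = 48.95
  [4→4.5]: (22.34+20.50)/2 × 0.5 = 10.71
  Sum = 94.8525 µg/mL·h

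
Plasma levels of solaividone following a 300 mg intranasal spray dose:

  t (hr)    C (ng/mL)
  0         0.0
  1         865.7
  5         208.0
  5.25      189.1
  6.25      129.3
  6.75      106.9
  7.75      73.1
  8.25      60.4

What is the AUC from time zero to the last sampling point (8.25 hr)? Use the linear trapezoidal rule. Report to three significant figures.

AUC = 2970 ng/mL·hr

Trapezoidal AUC_0→8.25:
  [0→1]: (0.0+865.7)/2 × 1 = 432.85
  [1→5]: (865.7+208.0)/2 × 4 = 2147.4
  [5→5.25]: (208.0+189.1)/2 × 0.25 = 49.6375
  [5.25→6.25]: (189.1+129.3)/2 × 1 = 159.2
  [6.25→6.75]: (129.3+106.9)/2 × 0.5 = 59.05
  [6.75→7.75]: (106.9+73.1)/2 × 1 = 90.0
  [7.75→8.25]: (73.1+60.4)/2 × 0.5 = 33.375
  Sum = 2971.5125 ng/mL·hr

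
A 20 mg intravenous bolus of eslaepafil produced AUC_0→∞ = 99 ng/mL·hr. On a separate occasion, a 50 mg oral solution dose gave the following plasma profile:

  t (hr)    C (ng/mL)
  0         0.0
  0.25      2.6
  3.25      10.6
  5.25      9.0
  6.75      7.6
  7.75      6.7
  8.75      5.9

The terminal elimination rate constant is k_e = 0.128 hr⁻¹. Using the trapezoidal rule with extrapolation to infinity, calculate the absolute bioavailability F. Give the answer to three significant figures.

F = 0.451

Trapezoidal AUC_0→8.75 (oral solution):
  [0→0.25]: (0.0+2.6)/2 × 0.25 = 0.325
  [0.25→3.25]: (2.6+10.6)/2 × 3 = 19.8
  [3.25→5.25]: (10.6+9.0)/2 × 2 = 19.6
  [5.25→6.75]: (9.0+7.6)/2 × 1.5 = 12.45
  [6.75→7.75]: (7.6+6.7)/2 × 1 = 7.15
  [7.75→8.75]: (6.7+5.9)/2 × 1 = 6.3
  Sum = 65.625 ng/mL·hr
Tail: C_last/k_e = 5.9/0.128 = 46.094
AUC_0→∞ (oral solution) = 65.625 + 46.094 = 111.719 ng/mL·hr
F = (AUC_ev/D_ev)/(AUC_iv/D_iv) = (111.719/50)/(99/20) = 2.23438/4.95 = 0.4514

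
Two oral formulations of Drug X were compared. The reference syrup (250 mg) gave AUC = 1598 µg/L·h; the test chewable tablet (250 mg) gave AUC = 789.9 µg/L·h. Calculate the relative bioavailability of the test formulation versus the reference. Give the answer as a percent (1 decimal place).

F_rel = (AUC_test/D_test) / (AUC_ref/D_ref)
      = (789.9/250) / (1598/250)
      = 3.1596 / 6.392 = 0.4943 = 49.43%

F_rel = 49.4%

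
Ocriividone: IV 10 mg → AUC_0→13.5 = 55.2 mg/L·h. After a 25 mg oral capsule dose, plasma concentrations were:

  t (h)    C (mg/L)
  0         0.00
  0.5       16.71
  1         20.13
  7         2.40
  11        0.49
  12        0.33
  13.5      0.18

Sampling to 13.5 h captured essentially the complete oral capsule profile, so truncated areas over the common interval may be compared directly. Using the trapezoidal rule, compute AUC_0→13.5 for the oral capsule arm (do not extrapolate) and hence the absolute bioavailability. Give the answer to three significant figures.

F = 0.634

Trapezoidal AUC_0→13.5 (oral capsule):
  [0→0.5]: (0.00+16.71)/2 × 0.5 = 4.1775
  [0.5→1]: (16.71+20.13)/2 × 0.5 = 9.21
  [1→7]: (20.13+2.40)/2 × 6 = 67.59
  [7→11]: (2.40+0.49)/2 × 4 = 5.78
  [11→12]: (0.49+0.33)/2 × 1 = 0.41
  [12→13.5]: (0.33+0.18)/2 × 1.5 = 0.3825
  Sum = 87.55 mg/L·h
F = (AUC_ev/D_ev)/(AUC_iv/D_iv) = (87.55/25)/(55.2/10) = 3.502/5.52 = 0.6344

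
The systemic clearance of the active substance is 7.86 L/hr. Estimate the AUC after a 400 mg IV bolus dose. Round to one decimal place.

AUC = 50.9 mg/L·hr

AUC_0→∞ = Dose_iv / CL
        = 400 / 7.86 = 50.8906 mg/L·hr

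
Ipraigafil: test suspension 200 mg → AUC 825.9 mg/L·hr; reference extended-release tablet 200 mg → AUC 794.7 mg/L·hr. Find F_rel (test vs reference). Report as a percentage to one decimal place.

F_rel = 103.9%

F_rel = (AUC_test/D_test) / (AUC_ref/D_ref)
      = (825.9/200) / (794.7/200)
      = 4.1295 / 3.9735 = 1.0393 = 103.93%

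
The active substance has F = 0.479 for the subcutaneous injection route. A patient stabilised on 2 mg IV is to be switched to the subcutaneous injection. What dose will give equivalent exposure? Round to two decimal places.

For equal systemic exposure: F × D_ev = D_iv
D_ev = D_iv / F = 2 / 0.479 = 4.17537 mg

D_subcutaneous = 4.18 mg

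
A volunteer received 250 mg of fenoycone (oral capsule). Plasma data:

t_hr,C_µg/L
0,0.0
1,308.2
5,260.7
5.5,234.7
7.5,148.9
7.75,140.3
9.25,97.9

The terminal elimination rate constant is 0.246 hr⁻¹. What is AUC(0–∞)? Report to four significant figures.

Trapezoidal AUC_0→9.25:
  [0→1]: (0.0+308.2)/2 × 1 = 154.1
  [1→5]: (308.2+260.7)/2 × 4 = 1137.8
  [5→5.5]: (260.7+234.7)/2 × 0.5 = 123.85
  [5.5→7.5]: (234.7+148.9)/2 × 2 = 383.6
  [7.5→7.75]: (148.9+140.3)/2 × 0.25 = 36.15
  [7.75→9.25]: (140.3+97.9)/2 × 1.5 = 178.65
  Sum = 2014.15 µg/L·hr
Extrapolated tail: C_last / k_e = 97.9 / 0.246 = 397.967
AUC_0→∞ = 2014.15 + 397.967 = 2412.117 µg/L·hr

AUC = 2412 µg/L·hr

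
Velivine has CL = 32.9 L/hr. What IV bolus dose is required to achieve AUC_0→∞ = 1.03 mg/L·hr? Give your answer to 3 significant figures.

Dose_iv = CL × AUC_0→∞
     = 32.9 × 1.03 = 33.887 mg

Dose = 33.9 mg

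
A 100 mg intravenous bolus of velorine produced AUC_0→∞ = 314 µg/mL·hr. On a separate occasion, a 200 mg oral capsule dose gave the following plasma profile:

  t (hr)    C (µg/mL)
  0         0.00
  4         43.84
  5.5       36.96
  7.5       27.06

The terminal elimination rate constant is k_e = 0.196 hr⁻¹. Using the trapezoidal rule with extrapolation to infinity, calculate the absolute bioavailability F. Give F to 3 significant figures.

Trapezoidal AUC_0→7.5 (oral capsule):
  [0→4]: (0.00+43.84)/2 × 4 = 87.68
  [4→5.5]: (43.84+36.96)/2 × 1.5 = 60.6
  [5.5→7.5]: (36.96+27.06)/2 × 2 = 64.02
  Sum = 212.3 µg/mL·hr
Tail: C_last/k_e = 27.06/0.196 = 138.061
AUC_0→∞ (oral capsule) = 212.3 + 138.061 = 350.361 µg/mL·hr
F = (AUC_ev/D_ev)/(AUC_iv/D_iv) = (350.361/200)/(314/100) = 1.751805/3.14 = 0.5579

F = 0.558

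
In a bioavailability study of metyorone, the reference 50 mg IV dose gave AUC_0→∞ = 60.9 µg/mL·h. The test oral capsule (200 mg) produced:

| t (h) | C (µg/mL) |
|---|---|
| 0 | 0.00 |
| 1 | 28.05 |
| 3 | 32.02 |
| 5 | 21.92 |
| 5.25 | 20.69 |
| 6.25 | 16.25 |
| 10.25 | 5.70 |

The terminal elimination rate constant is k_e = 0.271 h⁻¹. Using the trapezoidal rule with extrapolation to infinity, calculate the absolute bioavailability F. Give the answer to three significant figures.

F = 0.890

Trapezoidal AUC_0→10.25 (oral capsule):
  [0→1]: (0.00+28.05)/2 × 1 = 14.025
  [1→3]: (28.05+32.02)/2 × 2 = 60.07
  [3→5]: (32.02+21.92)/2 × 2 = 53.94
  [5→5.25]: (21.92+20.69)/2 × 0.25 = 5.32625
  [5.25→6.25]: (20.69+16.25)/2 × 1 = 18.47
  [6.25→10.25]: (16.25+5.70)/2 × 4 = 43.9
  Sum = 195.73125 µg/mL·h
Tail: C_last/k_e = 5.70/0.271 = 21.033
AUC_0→∞ (oral capsule) = 195.73125 + 21.033 = 216.76425 µg/mL·h
F = (AUC_ev/D_ev)/(AUC_iv/D_iv) = (216.76425/200)/(60.9/50) = 1.08382/1.218 = 0.8898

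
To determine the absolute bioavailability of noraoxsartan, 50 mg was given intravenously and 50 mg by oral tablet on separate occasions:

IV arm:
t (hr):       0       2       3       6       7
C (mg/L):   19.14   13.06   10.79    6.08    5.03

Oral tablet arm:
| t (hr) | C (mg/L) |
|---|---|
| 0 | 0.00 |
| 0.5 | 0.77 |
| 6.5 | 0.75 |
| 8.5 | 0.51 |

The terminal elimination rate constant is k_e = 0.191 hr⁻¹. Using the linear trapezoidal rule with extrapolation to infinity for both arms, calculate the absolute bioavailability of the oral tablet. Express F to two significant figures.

F = 0.086

Trapezoidal AUC_0→7 (IV):
  [0→2]: (19.14+13.06)/2 × 2 = 32.2
  [2→3]: (13.06+10.79)/2 × 1 = 11.925
  [3→6]: (10.79+6.08)/2 × 3 = 25.305
  [6→7]: (6.08+5.03)/2 × 1 = 5.555
  Sum = 74.985 mg/L·hr
IV tail: 5.03/0.191 = 26.335; AUC_iv,0→∞ = 74.985 + 26.335 = 101.32 mg/L·hr
Trapezoidal AUC_0→8.5 (oral tablet):
  [0→0.5]: (0.00+0.77)/2 × 0.5 = 0.1925
  [0.5→6.5]: (0.77+0.75)/2 × 6 = 4.56
  [6.5→8.5]: (0.75+0.51)/2 × 2 = 1.26
  Sum = 6.0125 mg/L·hr
oral tablet tail: 0.51/0.191 = 2.670; AUC_ev,0→∞ = 6.0125 + 2.670 = 8.6825 mg/L·hr
F = (AUC_ev/D_ev)/(AUC_iv/D_iv) = (8.6825/50)/(101.32/50) = 0.17365/2.0264 = 0.0857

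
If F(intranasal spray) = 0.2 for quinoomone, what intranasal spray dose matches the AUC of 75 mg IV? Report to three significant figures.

For equal systemic exposure: F × D_ev = D_iv
D_ev = D_iv / F = 75 / 0.2 = 375 mg

D_intranasal = 375 mg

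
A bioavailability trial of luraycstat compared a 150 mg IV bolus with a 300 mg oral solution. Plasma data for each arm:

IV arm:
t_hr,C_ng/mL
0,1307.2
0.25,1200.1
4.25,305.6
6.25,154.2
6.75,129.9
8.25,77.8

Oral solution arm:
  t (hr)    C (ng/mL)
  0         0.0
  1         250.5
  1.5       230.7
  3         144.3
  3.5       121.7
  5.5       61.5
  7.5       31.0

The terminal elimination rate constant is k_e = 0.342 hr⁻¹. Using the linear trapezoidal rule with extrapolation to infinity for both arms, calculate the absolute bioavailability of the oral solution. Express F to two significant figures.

Trapezoidal AUC_0→8.25 (IV):
  [0→0.25]: (1307.2+1200.1)/2 × 0.25 = 313.4125
  [0.25→4.25]: (1200.1+305.6)/2 × 4 = 3011.4
  [4.25→6.25]: (305.6+154.2)/2 × 2 = 459.8
  [6.25→6.75]: (154.2+129.9)/2 × 0.5 = 71.025
  [6.75→8.25]: (129.9+77.8)/2 × 1.5 = 155.775
  Sum = 4011.4125 ng/mL·hr
IV tail: 77.8/0.342 = 227.485; AUC_iv,0→∞ = 4011.4125 + 227.485 = 4238.8975 ng/mL·hr
Trapezoidal AUC_0→7.5 (oral solution):
  [0→1]: (0.0+250.5)/2 × 1 = 125.25
  [1→1.5]: (250.5+230.7)/2 × 0.5 = 120.3
  [1.5→3]: (230.7+144.3)/2 × 1.5 = 281.25
  [3→3.5]: (144.3+121.7)/2 × 0.5 = 66.5
  [3.5→5.5]: (121.7+61.5)/2 × 2 = 183.2
  [5.5→7.5]: (61.5+31.0)/2 × 2 = 92.5
  Sum = 869.0 ng/mL·hr
oral solution tail: 31.0/0.342 = 90.643; AUC_ev,0→∞ = 869.0 + 90.643 = 959.643 ng/mL·hr
F = (AUC_ev/D_ev)/(AUC_iv/D_iv) = (959.643/300)/(4238.8975/150) = 3.19881/28.2593 = 0.1132

F = 0.11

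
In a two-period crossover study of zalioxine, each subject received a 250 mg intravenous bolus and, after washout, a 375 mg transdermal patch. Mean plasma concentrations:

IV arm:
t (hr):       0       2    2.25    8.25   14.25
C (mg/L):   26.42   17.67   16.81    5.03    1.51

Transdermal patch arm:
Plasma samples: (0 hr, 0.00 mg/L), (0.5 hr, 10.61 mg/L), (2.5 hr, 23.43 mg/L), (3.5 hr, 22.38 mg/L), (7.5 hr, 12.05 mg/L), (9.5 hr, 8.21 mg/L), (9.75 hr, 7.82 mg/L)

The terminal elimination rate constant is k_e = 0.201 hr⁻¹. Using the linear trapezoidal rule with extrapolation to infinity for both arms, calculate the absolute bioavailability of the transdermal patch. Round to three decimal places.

F = 0.896

Trapezoidal AUC_0→14.25 (IV):
  [0→2]: (26.42+17.67)/2 × 2 = 44.09
  [2→2.25]: (17.67+16.81)/2 × 0.25 = 4.31
  [2.25→8.25]: (16.81+5.03)/2 × 6 = 65.52
  [8.25→14.25]: (5.03+1.51)/2 × 6 = 19.62
  Sum = 133.54 mg/L·hr
IV tail: 1.51/0.201 = 7.512; AUC_iv,0→∞ = 133.54 + 7.512 = 141.052 mg/L·hr
Trapezoidal AUC_0→9.75 (transdermal patch):
  [0→0.5]: (0.00+10.61)/2 × 0.5 = 2.6525
  [0.5→2.5]: (10.61+23.43)/2 × 2 = 34.04
  [2.5→3.5]: (23.43+22.38)/2 × 1 = 22.905
  [3.5→7.5]: (22.38+12.05)/2 × 4 = 68.86
  [7.5→9.5]: (12.05+8.21)/2 × 2 = 20.26
  [9.5→9.75]: (8.21+7.82)/2 × 0.25 = 2.00375
  Sum = 150.72125 mg/L·hr
transdermal patch tail: 7.82/0.201 = 38.905; AUC_ev,0→∞ = 150.72125 + 38.905 = 189.62625 mg/L·hr
F = (AUC_ev/D_ev)/(AUC_iv/D_iv) = (189.62625/375)/(141.052/250) = 0.50567/0.564208 = 0.8962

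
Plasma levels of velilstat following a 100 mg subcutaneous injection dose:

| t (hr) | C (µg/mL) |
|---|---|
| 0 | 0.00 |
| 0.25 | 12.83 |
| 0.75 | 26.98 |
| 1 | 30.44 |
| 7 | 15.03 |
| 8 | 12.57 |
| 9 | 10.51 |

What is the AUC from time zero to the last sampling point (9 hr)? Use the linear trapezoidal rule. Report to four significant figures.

Trapezoidal AUC_0→9:
  [0→0.25]: (0.00+12.83)/2 × 0.25 = 1.60375
  [0.25→0.75]: (12.83+26.98)/2 × 0.5 = 9.9525
  [0.75→1]: (26.98+30.44)/2 × 0.25 = 7.1775
  [1→7]: (30.44+15.03)/2 × 6 = 136.41
  [7→8]: (15.03+12.57)/2 × 1 = 13.8
  [8→9]: (12.57+10.51)/2 × 1 = 11.54
  Sum = 180.48375 µg/mL·hr

AUC = 180.5 µg/mL·hr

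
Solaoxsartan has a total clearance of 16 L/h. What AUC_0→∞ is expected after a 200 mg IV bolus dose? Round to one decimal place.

AUC_0→∞ = Dose_iv / CL
        = 200 / 16 = 12.5 mg/L·h

AUC = 12.5 mg/L·h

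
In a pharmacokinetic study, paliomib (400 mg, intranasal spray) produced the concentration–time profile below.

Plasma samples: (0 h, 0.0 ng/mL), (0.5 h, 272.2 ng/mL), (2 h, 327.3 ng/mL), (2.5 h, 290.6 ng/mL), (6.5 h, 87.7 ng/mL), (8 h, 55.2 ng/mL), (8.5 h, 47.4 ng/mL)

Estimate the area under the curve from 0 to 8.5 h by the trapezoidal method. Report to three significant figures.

Trapezoidal AUC_0→8.5:
  [0→0.5]: (0.0+272.2)/2 × 0.5 = 68.05
  [0.5→2]: (272.2+327.3)/2 × 1.5 = 449.625
  [2→2.5]: (327.3+290.6)/2 × 0.5 = 154.475
  [2.5→6.5]: (290.6+87.7)/2 × 4 = 756.6
  [6.5→8]: (87.7+55.2)/2 × 1.5 = 107.175
  [8→8.5]: (55.2+47.4)/2 × 0.5 = 25.65
  Sum = 1561.575 ng/mL·h

AUC = 1560 ng/mL·h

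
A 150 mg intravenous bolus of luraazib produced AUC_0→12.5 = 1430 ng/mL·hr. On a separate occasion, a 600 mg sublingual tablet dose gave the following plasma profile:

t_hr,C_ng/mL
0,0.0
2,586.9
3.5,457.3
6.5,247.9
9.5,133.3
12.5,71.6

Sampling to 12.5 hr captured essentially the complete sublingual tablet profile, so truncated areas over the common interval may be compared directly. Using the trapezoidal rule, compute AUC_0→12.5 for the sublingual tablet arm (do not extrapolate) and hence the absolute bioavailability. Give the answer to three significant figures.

F = 0.578

Trapezoidal AUC_0→12.5 (sublingual tablet):
  [0→2]: (0.0+586.9)/2 × 2 = 586.9
  [2→3.5]: (586.9+457.3)/2 × 1.5 = 783.15
  [3.5→6.5]: (457.3+247.9)/2 × 3 = 1057.8
  [6.5→9.5]: (247.9+133.3)/2 × 3 = 571.8
  [9.5→12.5]: (133.3+71.6)/2 × 3 = 307.35
  Sum = 3307.0 ng/mL·hr
F = (AUC_ev/D_ev)/(AUC_iv/D_iv) = (3307.0/600)/(1430/150) = 5.51167/9.53333 = 0.5781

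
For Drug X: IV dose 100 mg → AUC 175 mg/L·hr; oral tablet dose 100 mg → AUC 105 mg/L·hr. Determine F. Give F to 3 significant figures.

F = (AUC_ev / D_ev) / (AUC_iv / D_iv)
  = (105/100) / (175/100)
  = 1.05 / 1.75 = 0.6000

F = 0.600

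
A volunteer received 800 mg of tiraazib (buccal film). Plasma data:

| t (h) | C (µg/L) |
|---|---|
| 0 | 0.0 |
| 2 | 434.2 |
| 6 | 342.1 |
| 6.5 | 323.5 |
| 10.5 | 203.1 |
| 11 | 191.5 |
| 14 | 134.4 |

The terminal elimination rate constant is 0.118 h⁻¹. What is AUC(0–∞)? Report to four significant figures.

Trapezoidal AUC_0→14:
  [0→2]: (0.0+434.2)/2 × 2 = 434.2
  [2→6]: (434.2+342.1)/2 × 4 = 1552.6
  [6→6.5]: (342.1+323.5)/2 × 0.5 = 166.4
  [6.5→10.5]: (323.5+203.1)/2 × 4 = 1053.2
  [10.5→11]: (203.1+191.5)/2 × 0.5 = 98.65
  [11→14]: (191.5+134.4)/2 × 3 = 488.85
  Sum = 3793.9 µg/L·h
Extrapolated tail: C_last / k_e = 134.4 / 0.118 = 1138.983
AUC_0→∞ = 3793.9 + 1138.983 = 4932.883 µg/L·h

AUC = 4933 µg/L·h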